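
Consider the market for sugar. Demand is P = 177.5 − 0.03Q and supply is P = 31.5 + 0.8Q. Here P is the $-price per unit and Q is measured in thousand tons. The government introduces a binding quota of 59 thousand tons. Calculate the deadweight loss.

Competitive equilibrium: 177.5 − 0.03Q = 31.5 + 0.8Q → Q* = 175.9036, P* = 172.2229.
At Q = 59: demand price = 177.5 − 0.03·59 = 175.73; supply price = 31.5 + 0.8·59 = 78.7.
ΔQ = 175.9036 − 59 = 116.9036; wedge = 175.73 − 78.7 = 97.03.
Deadweight loss = ½ × 116.9036 × 97.03 = $5671.58 thousand.

$5671.58 thousand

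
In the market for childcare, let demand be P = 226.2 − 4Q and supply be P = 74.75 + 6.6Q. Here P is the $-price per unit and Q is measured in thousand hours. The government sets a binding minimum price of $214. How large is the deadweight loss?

$669.32 thousand

Competitive equilibrium: 226.2 − 4Q = 74.75 + 6.6Q → Q* = 14.2877, P* = 169.0491.
At the floor P = 214, quantity demanded = (226.2 − 214)/4 = 3.05.
Sellers' marginal cost at Q' = 3.05: 74.75 + 6.6·3.05 = 94.88.
ΔQ = 14.2877 − 3.05 = 11.2377; wedge = 214 − 94.88 = 119.12.
The triangle = ½ × 11.2377 × 119.12 = $669.32 thousand.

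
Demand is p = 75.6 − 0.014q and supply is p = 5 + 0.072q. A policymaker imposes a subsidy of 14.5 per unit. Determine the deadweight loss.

Competitive equilibrium: 75.6 − 0.014q = 5 + 0.072q → q* = 820.9302, p* = 64.107.
The subsidy lowers effective supply by 14.5: p = 0.072q − 9.5.
New quantity: 75.6 − 0.014q = 0.072q − 9.5 → q' = 989.5349.
Overproduction Δq = 989.5349 − 820.9302 = 168.6047; wedge = subsidy = 14.5.
The triangle = ½ × 168.6047 × 14.5 = 1222.38.

1222.38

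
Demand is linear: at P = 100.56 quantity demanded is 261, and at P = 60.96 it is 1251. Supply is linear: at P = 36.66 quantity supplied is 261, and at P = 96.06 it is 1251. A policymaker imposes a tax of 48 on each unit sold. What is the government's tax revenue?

20160

Demand slope = (60.96 − 100.56)/(1251 − 261) = −0.04, so P = 111 − 0.04Q.
Supply slope = (96.06 − 36.66)/(1251 − 261) = 0.06, so P = 21 + 0.06Q.
Competitive equilibrium: 111 − 0.04Q = 21 + 0.06Q → Q* = 900, P* = 75.
With the tax, the buyer price exceeds the seller price by 48: (111 − 0.04Q) − (21 + 0.06Q) = 48 → Q' = 420.
Tax revenue = 48 × 420 = 20160.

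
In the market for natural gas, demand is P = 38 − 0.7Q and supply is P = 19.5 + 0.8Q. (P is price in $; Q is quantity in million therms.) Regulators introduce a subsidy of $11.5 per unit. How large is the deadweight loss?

$44.08 million

Competitive equilibrium: 38 − 0.7Q = 19.5 + 0.8Q → Q* = 12.3333, P* = 29.3667.
The subsidy lowers effective supply by 11.5: P = 8 + 0.8Q.
New quantity: 38 − 0.7Q = 8 + 0.8Q → Q' = 20.
Overproduction ΔQ = 20 − 12.3333 = 7.6667; wedge = subsidy = 11.5.
The triangle = ½ × 7.6667 × 11.5 = $44.08 million.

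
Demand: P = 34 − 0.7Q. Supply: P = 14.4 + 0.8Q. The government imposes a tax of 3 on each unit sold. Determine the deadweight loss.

3

Competitive equilibrium: 34 − 0.7Q = 14.4 + 0.8Q → Q* = 13.0667, P* = 24.8533.
With the tax, the buyer price exceeds the seller price by 3: (34 − 0.7Q) − (14.4 + 0.8Q) = 3 → Q' = 11.0667.
ΔQ = 13.0667 − 11.0667 = 2; the wedge equals the tax, 3.
Deadweight loss = ½ × 2 × 3 = 3.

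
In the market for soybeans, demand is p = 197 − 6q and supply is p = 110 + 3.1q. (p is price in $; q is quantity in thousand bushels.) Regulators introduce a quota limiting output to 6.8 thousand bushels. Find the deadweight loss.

Competitive equilibrium: 197 − 6q = 110 + 3.1q → q* = 9.5604, p* = 139.6374.
At q = 6.8: demand price = 197 − 6·6.8 = 156.2; supply price = 110 + 3.1·6.8 = 131.08.
Δq = 9.5604 − 6.8 = 2.7604; wedge = 156.2 − 131.08 = 25.12.
The triangle = ½ × 2.7604 × 25.12 = $34.67 thousand.

$34.67 thousand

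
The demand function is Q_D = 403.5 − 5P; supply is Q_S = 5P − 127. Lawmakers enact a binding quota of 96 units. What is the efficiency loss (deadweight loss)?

357.01

In inverse form: demand P = 80.7 − 0.2Q, supply P = 25.4 + 0.2Q.
Competitive equilibrium: 80.7 − 0.2Q = 25.4 + 0.2Q → Q* = 138.25, P* = 53.05.
At Q = 96: demand price = 80.7 − 0.2·96 = 61.5; supply price = 25.4 + 0.2·96 = 44.6.
ΔQ = 138.25 − 96 = 42.25; wedge = 61.5 − 44.6 = 16.9.
Deadweight loss = ½ × 42.25 × 16.9 = 357.01.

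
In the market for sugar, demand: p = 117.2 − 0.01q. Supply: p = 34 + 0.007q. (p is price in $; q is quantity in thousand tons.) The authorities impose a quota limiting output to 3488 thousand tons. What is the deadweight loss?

$16805.92 thousand

Competitive equilibrium: 117.2 − 0.01q = 34 + 0.007q → q* = 4894.1176, p* = 68.2588.
At q = 3488: demand price = 117.2 − 0.01·3488 = 82.32; supply price = 34 + 0.007·3488 = 58.416.
Δq = 4894.1176 − 3488 = 1406.1176; wedge = 82.32 − 58.416 = 23.904.
Deadweight loss = ½ × 1406.1176 × 23.904 = $16805.92 thousand.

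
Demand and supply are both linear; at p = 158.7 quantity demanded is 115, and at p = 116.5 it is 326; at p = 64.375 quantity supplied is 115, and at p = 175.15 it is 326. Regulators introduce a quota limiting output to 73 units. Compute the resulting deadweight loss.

10737.10

Demand slope = (116.5 − 158.7)/(326 − 115) = −0.2, so p = 181.7 − 0.2q.
Supply slope = (175.15 − 64.375)/(326 − 115) = 0.525, so p = 4 + 0.525q.
Competitive equilibrium: 181.7 − 0.2q = 4 + 0.525q → q* = 245.1034, p* = 132.6793.
At q = 73: demand price = 181.7 − 0.2·73 = 167.1; supply price = 4 + 0.525·73 = 42.325.
Δq = 245.1034 − 73 = 172.1034; wedge = 167.1 − 42.325 = 124.775.
Deadweight loss = ½ × 172.1034 × 124.775 = 10737.10.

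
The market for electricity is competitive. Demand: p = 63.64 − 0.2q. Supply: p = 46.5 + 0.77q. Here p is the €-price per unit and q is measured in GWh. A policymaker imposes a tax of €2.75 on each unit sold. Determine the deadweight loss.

€3.90

Competitive equilibrium: 63.64 − 0.2q = 46.5 + 0.77q → q* = 17.6701, p* = 60.106.
With the tax, the buyer price exceeds the seller price by 2.75: (63.64 − 0.2q) − (46.5 + 0.77q) = 2.75 → q' = 14.8351.
Δq = 17.6701 − 14.8351 = 2.835; the wedge equals the tax, 2.75.
Deadweight loss = ½ × 2.835 × 2.75 = €3.90.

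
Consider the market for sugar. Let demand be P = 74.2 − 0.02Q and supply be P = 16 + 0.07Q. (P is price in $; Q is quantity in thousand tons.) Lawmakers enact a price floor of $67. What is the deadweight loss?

Competitive equilibrium: 74.2 − 0.02Q = 16 + 0.07Q → Q* = 646.6667, P* = 61.2667.
At the floor P = 67, quantity demanded = (74.2 − 67)/0.02 = 360.
Sellers' marginal cost at Q' = 360: 16 + 0.07·360 = 41.2.
ΔQ = 646.6667 − 360 = 286.6667; wedge = 67 − 41.2 = 25.8.
Deadweight loss = ½ × 286.6667 × 25.8 = $3698 thousand.

$3698 thousand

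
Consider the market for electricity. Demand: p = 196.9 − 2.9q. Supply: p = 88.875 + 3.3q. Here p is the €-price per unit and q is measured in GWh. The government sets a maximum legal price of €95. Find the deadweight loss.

Competitive equilibrium: 196.9 − 2.9q = 88.875 + 3.3q → q* = 17.4234, p* = 146.3722.
At the ceiling p = 95, quantity supplied = (95 − 88.875)/3.3 = 1.8561.
Willingness to pay at q' = 1.8561: 196.9 − 2.9·1.8561 = 191.5173.
Δq = 17.4234 − 1.8561 = 15.5673; wedge = 191.5173 − 95 = 96.5173.
Deadweight loss = ½ × 15.5673 × 96.5173 = €751.26.

€751.26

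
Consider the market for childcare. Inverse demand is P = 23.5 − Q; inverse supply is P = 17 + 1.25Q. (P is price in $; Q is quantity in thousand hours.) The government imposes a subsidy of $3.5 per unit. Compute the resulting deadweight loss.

$2.72 thousand

Competitive equilibrium: 23.5 − Q = 17 + 1.25Q → Q* = 2.8889, P* = 20.6111.
The subsidy lowers effective supply by 3.5: P = 13.5 + 1.25Q.
New quantity: 23.5 − Q = 13.5 + 1.25Q → Q' = 4.4444.
Overproduction ΔQ = 4.4444 − 2.8889 = 1.5555; wedge = subsidy = 3.5.
Deadweight loss = ½ × 1.5555 × 3.5 = $2.72 thousand.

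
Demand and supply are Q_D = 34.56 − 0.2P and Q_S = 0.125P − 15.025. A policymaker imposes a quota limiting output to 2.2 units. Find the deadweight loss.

22.15

In inverse form: demand P = 172.8 − 5Q, supply P = 120.2 + 8Q.
Competitive equilibrium: 172.8 − 5Q = 120.2 + 8Q → Q* = 4.0462, P* = 152.5692.
At Q = 2.2: demand price = 172.8 − 5·2.2 = 161.8; supply price = 120.2 + 8·2.2 = 137.8.
ΔQ = 4.0462 − 2.2 = 1.8462; wedge = 161.8 − 137.8 = 24.
Welfare loss = ½ × 1.8462 × 24 = 22.15.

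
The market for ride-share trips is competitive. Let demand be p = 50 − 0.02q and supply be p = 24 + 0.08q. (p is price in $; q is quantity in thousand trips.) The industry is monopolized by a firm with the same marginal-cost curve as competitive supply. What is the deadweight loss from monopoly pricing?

$93.89 thousand

Competitive equilibrium: 50 − 0.02q = 24 + 0.08q → q* = 260, p* = 44.8.
Marginal revenue: MR = 50 − 0.04q. Set MR = MC: 50 − 0.04q = 24 + 0.08q → q_m = 216.6667.
Price p_m = 50 − 0.02·216.6667 = 45.6667; MC(q_m) = 24 + 0.08·216.6667 = 41.3333.
Competitive q* = 260, so Δq = 43.3333; wedge = 45.6667 − 41.3333 = 4.3334.
Welfare loss = ½ × 43.3333 × 4.3334 = $93.89 thousand.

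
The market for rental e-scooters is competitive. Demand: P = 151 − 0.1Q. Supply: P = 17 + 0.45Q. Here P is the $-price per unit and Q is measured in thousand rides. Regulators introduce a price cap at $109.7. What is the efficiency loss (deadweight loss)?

$389.54 thousand

Competitive equilibrium: 151 − 0.1Q = 17 + 0.45Q → Q* = 243.6364, P* = 126.6364.
At the ceiling P = 109.7, quantity supplied = (109.7 − 17)/0.45 = 206.
Willingness to pay at Q' = 206: 151 − 0.1·206 = 130.4.
ΔQ = 243.6364 − 206 = 37.6364; wedge = 130.4 − 109.7 = 20.7.
Deadweight loss = ½ × 37.6364 × 20.7 = $389.54 thousand.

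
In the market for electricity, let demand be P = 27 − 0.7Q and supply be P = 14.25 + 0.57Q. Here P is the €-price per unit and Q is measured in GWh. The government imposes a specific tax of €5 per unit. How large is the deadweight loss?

Competitive equilibrium: 27 − 0.7Q = 14.25 + 0.57Q → Q* = 10.0394, P* = 19.9724.
With the tax, the buyer price exceeds the seller price by 5: (27 − 0.7Q) − (14.25 + 0.57Q) = 5 → Q' = 6.1024.
ΔQ = 10.0394 − 6.1024 = 3.937; the wedge equals the tax, 5.
DWL = ½ × 3.937 × 5 = €9.84.

€9.84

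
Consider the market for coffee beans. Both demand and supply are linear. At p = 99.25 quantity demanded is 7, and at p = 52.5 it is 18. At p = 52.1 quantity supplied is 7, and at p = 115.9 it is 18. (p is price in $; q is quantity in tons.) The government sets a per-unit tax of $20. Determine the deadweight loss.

$19.90

Demand slope = (52.5 − 99.25)/(18 − 7) = −4.25, so p = 129 − 4.25q.
Supply slope = (115.9 − 52.1)/(18 − 7) = 5.8, so p = 11.5 + 5.8q.
Competitive equilibrium: 129 − 4.25q = 11.5 + 5.8q → q* = 11.6915, p* = 79.3109.
With the tax, the buyer price exceeds the seller price by 20: (129 − 4.25q) − (11.5 + 5.8q) = 20 → q' = 9.7015.
Δq = 11.6915 − 9.7015 = 1.99; the wedge equals the tax, 20.
DWL = ½ × 1.99 × 20 = $19.90.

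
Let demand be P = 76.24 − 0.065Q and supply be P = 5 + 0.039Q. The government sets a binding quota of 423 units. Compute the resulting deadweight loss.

Competitive equilibrium: 76.24 − 0.065Q = 5 + 0.039Q → Q* = 685, P* = 31.715.
At Q = 423: demand price = 76.24 − 0.065·423 = 48.745; supply price = 5 + 0.039·423 = 21.497.
ΔQ = 685 − 423 = 262; wedge = 48.745 − 21.497 = 27.248.
DWL = ½ × 262 × 27.248 = 3569.488.

3569.488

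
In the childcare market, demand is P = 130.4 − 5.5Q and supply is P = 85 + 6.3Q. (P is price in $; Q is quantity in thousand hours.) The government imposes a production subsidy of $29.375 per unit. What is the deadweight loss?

$36.56 thousand

Competitive equilibrium: 130.4 − 5.5Q = 85 + 6.3Q → Q* = 3.8475, P* = 109.239.
The subsidy lowers effective supply by 29.375: P = 55.625 + 6.3Q.
New quantity: 130.4 − 5.5Q = 55.625 + 6.3Q → Q' = 6.3369.
Overproduction ΔQ = 6.3369 − 3.8475 = 2.4894; wedge = subsidy = 29.375.
Welfare loss = ½ × 2.4894 × 29.375 = $36.56 thousand.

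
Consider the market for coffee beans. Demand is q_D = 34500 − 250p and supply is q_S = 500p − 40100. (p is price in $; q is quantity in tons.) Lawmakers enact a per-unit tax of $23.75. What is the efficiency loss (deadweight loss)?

$47005.21

In inverse form: demand p = 138 − 0.004q, supply p = 80.2 + 0.002q.
Competitive equilibrium: 138 − 0.004q = 80.2 + 0.002q → q* = 9633.3333, p* = 99.4667.
With the tax, the buyer price exceeds the seller price by 23.75: (138 − 0.004q) − (80.2 + 0.002q) = 23.75 → q' = 5675.
Δq = 9633.3333 − 5675 = 3958.3333; the wedge equals the tax, 23.75.
The triangle = ½ × 3958.3333 × 23.75 = $47005.21.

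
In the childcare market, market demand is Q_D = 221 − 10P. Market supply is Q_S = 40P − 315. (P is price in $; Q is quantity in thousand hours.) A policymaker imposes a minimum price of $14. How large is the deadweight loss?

$67.24 thousand

In inverse form: demand P = 22.1 − 0.1Q, supply P = 7.875 + 0.025Q.
Competitive equilibrium: 22.1 − 0.1Q = 7.875 + 0.025Q → Q* = 113.8, P* = 10.72.
At the floor P = 14, quantity demanded = (22.1 − 14)/0.1 = 81.
Sellers' marginal cost at Q' = 81: 7.875 + 0.025·81 = 9.9.
ΔQ = 113.8 − 81 = 32.8; wedge = 14 − 9.9 = 4.1.
DWL = ½ × 32.8 × 4.1 = $67.24 thousand.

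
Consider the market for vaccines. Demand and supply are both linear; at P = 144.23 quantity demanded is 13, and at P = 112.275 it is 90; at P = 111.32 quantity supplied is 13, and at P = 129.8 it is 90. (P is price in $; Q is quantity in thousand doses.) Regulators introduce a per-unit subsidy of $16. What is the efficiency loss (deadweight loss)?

Demand slope = (112.275 − 144.23)/(90 − 13) = −0.415, so P = 149.625 − 0.415Q.
Supply slope = (129.8 − 111.32)/(90 − 13) = 0.24, so P = 108.2 + 0.24Q.
Competitive equilibrium: 149.625 − 0.415Q = 108.2 + 0.24Q → Q* = 63.2443, P* = 123.3786.
The subsidy lowers effective supply by 16: P = 92.2 + 0.24Q.
New quantity: 149.625 − 0.415Q = 92.2 + 0.24Q → Q' = 87.6718.
Overproduction ΔQ = 87.6718 − 63.2443 = 24.4275; wedge = subsidy = 16.
DWL = ½ × 24.4275 × 16 = $195.42 thousand.

$195.42 thousand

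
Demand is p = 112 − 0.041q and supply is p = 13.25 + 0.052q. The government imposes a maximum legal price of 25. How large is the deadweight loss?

32488.28

Competitive equilibrium: 112 − 0.041q = 13.25 + 0.052q → q* = 1061.82796, p* = 68.46505.
At the ceiling p = 25, quantity supplied = (25 − 13.25)/0.052 = 225.96154.
Willingness to pay at q' = 225.96154: 112 − 0.041·225.96154 = 102.73558.
Δq = 1061.82796 − 225.96154 = 835.86642; wedge = 102.73558 − 25 = 77.73558.
Welfare loss = ½ × 835.86642 × 77.73558 = 32488.28.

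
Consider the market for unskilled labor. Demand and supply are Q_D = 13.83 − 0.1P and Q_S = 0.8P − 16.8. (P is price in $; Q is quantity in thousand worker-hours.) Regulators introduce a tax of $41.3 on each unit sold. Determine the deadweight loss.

In inverse form: demand P = 138.3 − 10Q, supply P = 21 + 1.25Q.
Competitive equilibrium: 138.3 − 10Q = 21 + 1.25Q → Q* = 10.4267, P* = 34.0333.
With the tax, the buyer price exceeds the seller price by 41.3: (138.3 − 10Q) − (21 + 1.25Q) = 41.3 → Q' = 6.7556.
ΔQ = 10.4267 − 6.7556 = 3.6711; the wedge equals the tax, 41.3.
Welfare loss = ½ × 3.6711 × 41.3 = $75.81 thousand.

$75.81 thousand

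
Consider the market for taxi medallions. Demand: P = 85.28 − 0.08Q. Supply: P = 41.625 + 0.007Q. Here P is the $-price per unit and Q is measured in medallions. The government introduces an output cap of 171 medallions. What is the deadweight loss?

$4759.62

Competitive equilibrium: 85.28 − 0.08Q = 41.625 + 0.007Q → Q* = 501.7816, P* = 45.1375.
At Q = 171: demand price = 85.28 − 0.08·171 = 71.6; supply price = 41.625 + 0.007·171 = 42.822.
ΔQ = 501.7816 − 171 = 330.7816; wedge = 71.6 − 42.822 = 28.778.
Welfare loss = ½ × 330.7816 × 28.778 = $4759.62.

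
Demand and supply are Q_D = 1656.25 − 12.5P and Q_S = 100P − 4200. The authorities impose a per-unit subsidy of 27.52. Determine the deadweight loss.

In inverse form: demand P = 132.5 − 0.08Q, supply P = 42 + 0.01Q.
Competitive equilibrium: 132.5 − 0.08Q = 42 + 0.01Q → Q* = 1005.5556, P* = 52.0556.
The subsidy lowers effective supply by 27.52: P = 14.48 + 0.01Q.
New quantity: 132.5 − 0.08Q = 14.48 + 0.01Q → Q' = 1311.3333.
Overproduction ΔQ = 1311.3333 − 1005.5556 = 305.7777; wedge = subsidy = 27.52.
The triangle = ½ × 305.7777 × 27.52 = 4207.50.

4207.50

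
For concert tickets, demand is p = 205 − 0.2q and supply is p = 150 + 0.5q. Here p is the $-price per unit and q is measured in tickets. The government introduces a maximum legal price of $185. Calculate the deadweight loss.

Competitive equilibrium: 205 − 0.2q = 150 + 0.5q → q* = 78.5714, p* = 189.2857.
At the ceiling p = 185, quantity supplied = (185 − 150)/0.5 = 70.
Willingness to pay at q' = 70: 205 − 0.2·70 = 191.
Δq = 78.5714 − 70 = 8.5714; wedge = 191 − 185 = 6.
DWL = ½ × 8.5714 × 6 = $25.71.

$25.71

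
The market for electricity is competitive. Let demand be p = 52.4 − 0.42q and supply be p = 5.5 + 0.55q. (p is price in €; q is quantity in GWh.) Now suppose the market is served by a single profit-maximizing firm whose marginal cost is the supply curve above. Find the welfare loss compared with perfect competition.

€103.52

Competitive equilibrium: 52.4 − 0.42q = 5.5 + 0.55q → q* = 48.3505, p* = 32.0928.
Marginal revenue: MR = 52.4 − 0.84q. Set MR = MC: 52.4 − 0.84q = 5.5 + 0.55q → q_m = 33.741.
Price p_m = 52.4 − 0.42·33.741 = 38.2288; MC(q_m) = 5.5 + 0.55·33.741 = 24.0576.
Competitive q* = 48.3505, so Δq = 14.6095; wedge = 38.2288 − 24.0576 = 14.1712.
Deadweight loss = ½ × 14.6095 × 14.1712 = €103.52.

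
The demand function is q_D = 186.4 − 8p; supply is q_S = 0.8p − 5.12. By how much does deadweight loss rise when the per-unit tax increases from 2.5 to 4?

In inverse form: demand p = 23.3 − 0.125q, supply p = 6.4 + 1.25q.
Competitive equilibrium: 23.3 − 0.125q = 6.4 + 1.25q → q* = 12.2909, p* = 21.7636.
For a per-unit tax t: Δq = t/1.375, so DWL = ½·t·(t/1.375) = t²/2.75.
At t = 2.5: DWL = 2.273. At t = 4: DWL = 5.818.
Increase = 5.818 − 2.273 = 3.55.

3.55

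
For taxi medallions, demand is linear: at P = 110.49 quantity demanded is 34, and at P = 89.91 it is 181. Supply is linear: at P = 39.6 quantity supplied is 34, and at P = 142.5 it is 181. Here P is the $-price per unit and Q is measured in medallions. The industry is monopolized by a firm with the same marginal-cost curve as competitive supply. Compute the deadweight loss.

Demand slope = (89.91 − 110.49)/(181 − 34) = −0.14, so P = 115.25 − 0.14Q.
Supply slope = (142.5 − 39.6)/(181 − 34) = 0.7, so P = 15.8 + 0.7Q.
Competitive equilibrium: 115.25 − 0.14Q = 15.8 + 0.7Q → Q* = 118.39286, P* = 98.675.
Marginal revenue: MR = 115.25 − 0.28Q. Set MR = MC: 115.25 − 0.28Q = 15.8 + 0.7Q → Q_m = 101.47959.
Price P_m = 115.25 − 0.14·101.47959 = 101.04286; MC(Q_m) = 15.8 + 0.7·101.47959 = 86.83571.
Competitive Q* = 118.39286, so ΔQ = 16.91327; wedge = 101.04286 − 86.83571 = 14.20715.
DWL = ½ × 16.91327 × 14.20715 = $120.14.

$120.14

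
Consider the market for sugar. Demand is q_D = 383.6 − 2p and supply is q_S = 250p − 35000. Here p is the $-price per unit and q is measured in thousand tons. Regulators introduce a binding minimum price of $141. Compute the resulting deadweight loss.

In inverse form: demand p = 191.8 − 0.5q, supply p = 140 + 0.004q.
Competitive equilibrium: 191.8 − 0.5q = 140 + 0.004q → q* = 102.7778, p* = 140.4111.
At the floor p = 141, quantity demanded = (191.8 − 141)/0.5 = 101.6.
Sellers' marginal cost at q' = 101.6: 140 + 0.004·101.6 = 140.4064.
Δq = 102.7778 − 101.6 = 1.1778; wedge = 141 − 140.4064 = 0.5936.
Welfare loss = ½ × 1.1778 × 0.5936 = $0.35 thousand.

$0.35 thousand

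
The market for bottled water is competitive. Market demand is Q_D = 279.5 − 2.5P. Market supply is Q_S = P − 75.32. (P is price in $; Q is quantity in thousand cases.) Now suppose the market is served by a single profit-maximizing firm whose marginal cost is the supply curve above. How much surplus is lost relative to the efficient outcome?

$23.47 thousand

In inverse form: demand P = 111.8 − 0.4Q, supply P = 75.32 + Q.
Competitive equilibrium: 111.8 − 0.4Q = 75.32 + Q → Q* = 26.0571, P* = 101.3771.
Marginal revenue: MR = 111.8 − 0.8Q. Set MR = MC: 111.8 − 0.8Q = 75.32 + Q → Q_m = 20.2667.
Price P_m = 111.8 − 0.4·20.2667 = 103.6933; MC(Q_m) = 75.32 + 1·20.2667 = 95.5867.
Competitive Q* = 26.0571, so ΔQ = 5.7904; wedge = 103.6933 − 95.5867 = 8.1066.
DWL = ½ × 5.7904 × 8.1066 = $23.47 thousand.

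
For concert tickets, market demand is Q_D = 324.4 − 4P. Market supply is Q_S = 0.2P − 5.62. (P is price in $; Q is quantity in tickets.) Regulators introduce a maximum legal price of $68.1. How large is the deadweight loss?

In inverse form: demand P = 81.1 − 0.25Q, supply P = 28.1 + 5Q.
Competitive equilibrium: 81.1 − 0.25Q = 28.1 + 5Q → Q* = 10.0952, P* = 78.5762.
At the ceiling P = 68.1, quantity supplied = (68.1 − 28.1)/5 = 8.
Willingness to pay at Q' = 8: 81.1 − 0.25·8 = 79.1.
ΔQ = 10.0952 − 8 = 2.0952; wedge = 79.1 − 68.1 = 11.
DWL = ½ × 2.0952 × 11 = $11.52.

$11.52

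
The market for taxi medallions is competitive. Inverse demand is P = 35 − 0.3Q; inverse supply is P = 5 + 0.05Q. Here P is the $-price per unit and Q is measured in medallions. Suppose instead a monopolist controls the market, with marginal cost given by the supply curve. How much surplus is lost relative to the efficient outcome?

$273.88

Competitive equilibrium: 35 − 0.3Q = 5 + 0.05Q → Q* = 85.7143, P* = 9.2857.
Marginal revenue: MR = 35 − 0.6Q. Set MR = MC: 35 − 0.6Q = 5 + 0.05Q → Q_m = 46.1538.
Price P_m = 35 − 0.3·46.1538 = 21.1539; MC(Q_m) = 5 + 0.05·46.1538 = 7.3077.
Competitive Q* = 85.7143, so ΔQ = 39.5605; wedge = 21.1539 − 7.3077 = 13.8462.
The triangle = ½ × 39.5605 × 13.8462 = $273.88.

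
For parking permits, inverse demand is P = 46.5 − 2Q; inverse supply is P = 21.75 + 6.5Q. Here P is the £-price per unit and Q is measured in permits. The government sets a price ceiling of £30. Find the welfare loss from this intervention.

£11.47

Competitive equilibrium: 46.5 − 2Q = 21.75 + 6.5Q → Q* = 2.9118, P* = 40.6765.
At the ceiling P = 30, quantity supplied = (30 − 21.75)/6.5 = 1.2692.
Willingness to pay at Q' = 1.2692: 46.5 − 2·1.2692 = 43.9616.
ΔQ = 2.9118 − 1.2692 = 1.6426; wedge = 43.9616 − 30 = 13.9616.
Deadweight loss = ½ × 1.6426 × 13.9616 = £11.47.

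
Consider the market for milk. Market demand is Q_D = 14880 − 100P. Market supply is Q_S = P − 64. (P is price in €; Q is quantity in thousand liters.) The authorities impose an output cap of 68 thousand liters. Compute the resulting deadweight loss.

€128.64 thousand

In inverse form: demand P = 148.8 − 0.01Q, supply P = 64 + Q.
Competitive equilibrium: 148.8 − 0.01Q = 64 + Q → Q* = 83.9604, P* = 147.9604.
At Q = 68: demand price = 148.8 − 0.01·68 = 148.12; supply price = 64 + 1·68 = 132.
ΔQ = 83.9604 − 68 = 15.9604; wedge = 148.12 − 132 = 16.12.
The triangle = ½ × 15.9604 × 16.12 = €128.64 thousand.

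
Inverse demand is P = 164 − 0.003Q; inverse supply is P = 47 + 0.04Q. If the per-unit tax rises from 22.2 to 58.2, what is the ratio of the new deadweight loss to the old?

Competitive equilibrium: 164 − 0.003Q = 47 + 0.04Q → Q* = 2720.9302, P* = 155.8372.
For a per-unit tax t: ΔQ = t/0.043, so DWL = ½·t·(t/0.043) = t²/0.086.
At t = 22.2: DWL = 5730.698. At t = 58.2: DWL = 39386.512.
Ratio = (58.2/22.2)² = 6.873.

6.873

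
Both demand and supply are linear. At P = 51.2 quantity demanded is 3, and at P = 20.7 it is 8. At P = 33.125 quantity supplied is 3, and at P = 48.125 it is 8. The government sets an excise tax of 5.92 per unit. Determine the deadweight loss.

1.93

Demand slope = (20.7 − 51.2)/(8 − 3) = −6.1, so P = 69.5 − 6.1Q.
Supply slope = (48.125 − 33.125)/(8 − 3) = 3, so P = 24.125 + 3Q.
Competitive equilibrium: 69.5 − 6.1Q = 24.125 + 3Q → Q* = 4.9863, P* = 39.0838.
With the tax, the buyer price exceeds the seller price by 5.92: (69.5 − 6.1Q) − (24.125 + 3Q) = 5.92 → Q' = 4.3357.
ΔQ = 4.9863 − 4.3357 = 0.6506; the wedge equals the tax, 5.92.
Welfare loss = ½ × 0.6506 × 5.92 = 1.93.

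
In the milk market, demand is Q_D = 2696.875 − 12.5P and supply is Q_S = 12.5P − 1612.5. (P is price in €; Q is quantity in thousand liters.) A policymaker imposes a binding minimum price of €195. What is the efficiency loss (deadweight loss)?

In inverse form: demand P = 215.75 − 0.08Q, supply P = 129 + 0.08Q.
Competitive equilibrium: 215.75 − 0.08Q = 129 + 0.08Q → Q* = 542.1875, P* = 172.375.
At the floor P = 195, quantity demanded = (215.75 − 195)/0.08 = 259.375.
Sellers' marginal cost at Q' = 259.375: 129 + 0.08·259.375 = 149.75.
ΔQ = 542.1875 − 259.375 = 282.8125; wedge = 195 − 149.75 = 45.25.
Deadweight loss = ½ × 282.8125 × 45.25 = €6398.63 thousand.

€6398.63 thousand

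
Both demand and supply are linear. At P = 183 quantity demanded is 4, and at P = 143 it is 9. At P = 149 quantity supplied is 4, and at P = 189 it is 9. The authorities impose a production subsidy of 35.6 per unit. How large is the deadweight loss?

39.605

Demand slope = (143 − 183)/(9 − 4) = −8, so P = 215 − 8Q.
Supply slope = (189 − 149)/(9 − 4) = 8, so P = 117 + 8Q.
Competitive equilibrium: 215 − 8Q = 117 + 8Q → Q* = 6.125, P* = 166.
The subsidy lowers effective supply by 35.6: P = 81.4 + 8Q.
New quantity: 215 − 8Q = 81.4 + 8Q → Q' = 8.35.
Overproduction ΔQ = 8.35 − 6.125 = 2.225; wedge = subsidy = 35.6.
The triangle = ½ × 2.225 × 35.6 = 39.605.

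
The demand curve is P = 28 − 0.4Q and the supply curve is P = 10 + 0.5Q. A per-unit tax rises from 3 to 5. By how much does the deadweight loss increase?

8.89

Competitive equilibrium: 28 − 0.4Q = 10 + 0.5Q → Q* = 20, P* = 20.
For a per-unit tax t: ΔQ = t/0.9, so DWL = ½·t·(t/0.9) = t²/1.8.
At t = 3: DWL = 5. At t = 5: DWL = 13.889.
Increase = 13.889 − 5 = 8.89.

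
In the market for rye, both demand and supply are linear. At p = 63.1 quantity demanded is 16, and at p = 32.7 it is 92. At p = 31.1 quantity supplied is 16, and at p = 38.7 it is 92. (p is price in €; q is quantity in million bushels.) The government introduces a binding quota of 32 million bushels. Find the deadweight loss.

€576 million

Demand slope = (32.7 − 63.1)/(92 − 16) = −0.4, so p = 69.5 − 0.4q.
Supply slope = (38.7 − 31.1)/(92 − 16) = 0.1, so p = 29.5 + 0.1q.
Competitive equilibrium: 69.5 − 0.4q = 29.5 + 0.1q → q* = 80, p* = 37.5.
At q = 32: demand price = 69.5 − 0.4·32 = 56.7; supply price = 29.5 + 0.1·32 = 32.7.
Δq = 80 − 32 = 48; wedge = 56.7 − 32.7 = 24.
Deadweight loss = ½ × 48 × 24 = €576 million.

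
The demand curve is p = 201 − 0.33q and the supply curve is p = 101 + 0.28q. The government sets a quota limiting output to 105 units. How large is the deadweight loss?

1059.35

Competitive equilibrium: 201 − 0.33q = 101 + 0.28q → q* = 163.9344, p* = 146.9016.
At q = 105: demand price = 201 − 0.33·105 = 166.35; supply price = 101 + 0.28·105 = 130.4.
Δq = 163.9344 − 105 = 58.9344; wedge = 166.35 − 130.4 = 35.95.
Deadweight loss = ½ × 58.9344 × 35.95 = 1059.35.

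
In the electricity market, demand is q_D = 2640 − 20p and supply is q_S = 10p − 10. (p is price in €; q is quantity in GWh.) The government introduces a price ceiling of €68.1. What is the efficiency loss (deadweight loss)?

In inverse form: demand p = 132 − 0.05q, supply p = 1 + 0.1q.
Competitive equilibrium: 132 − 0.05q = 1 + 0.1q → q* = 873.3333, p* = 88.3333.
At the ceiling p = 68.1, quantity supplied = (68.1 − 1)/0.1 = 671.
Willingness to pay at q' = 671: 132 − 0.05·671 = 98.45.
Δq = 873.3333 − 671 = 202.3333; wedge = 98.45 − 68.1 = 30.35.
DWL = ½ × 202.3333 × 30.35 = €3070.41.

€3070.41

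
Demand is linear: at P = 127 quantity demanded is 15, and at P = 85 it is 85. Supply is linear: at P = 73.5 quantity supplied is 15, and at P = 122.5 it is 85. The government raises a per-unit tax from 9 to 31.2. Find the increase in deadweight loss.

Demand slope = (85 − 127)/(85 − 15) = −0.6, so P = 136 − 0.6Q.
Supply slope = (122.5 − 73.5)/(85 − 15) = 0.7, so P = 63 + 0.7Q.
Competitive equilibrium: 136 − 0.6Q = 63 + 0.7Q → Q* = 56.1538, P* = 102.3077.
For a per-unit tax t: ΔQ = t/1.3, so DWL = ½·t·(t/1.3) = t²/2.6.
At t = 9: DWL = 31.154. At t = 31.2: DWL = 374.4.
Increase = 374.4 − 31.154 = 343.25.

343.25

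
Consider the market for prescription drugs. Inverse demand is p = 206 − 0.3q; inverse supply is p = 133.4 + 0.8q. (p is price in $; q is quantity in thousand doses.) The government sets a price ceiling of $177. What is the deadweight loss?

Competitive equilibrium: 206 − 0.3q = 133.4 + 0.8q → q* = 66, p* = 186.2.
At the ceiling p = 177, quantity supplied = (177 − 133.4)/0.8 = 54.5.
Willingness to pay at q' = 54.5: 206 − 0.3·54.5 = 189.65.
Δq = 66 − 54.5 = 11.5; wedge = 189.65 − 177 = 12.65.
DWL = ½ × 11.5 × 12.65 = $72.74 thousand.

$72.74 thousand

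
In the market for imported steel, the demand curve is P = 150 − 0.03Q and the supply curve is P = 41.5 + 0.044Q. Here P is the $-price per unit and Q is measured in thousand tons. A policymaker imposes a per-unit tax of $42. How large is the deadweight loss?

Competitive equilibrium: 150 − 0.03Q = 41.5 + 0.044Q → Q* = 1466.2162, P* = 106.0135.
With the tax, the buyer price exceeds the seller price by 42: (150 − 0.03Q) − (41.5 + 0.044Q) = 42 → Q' = 898.6486.
ΔQ = 1466.2162 − 898.6486 = 567.5676; the wedge equals the tax, 42.
Welfare loss = ½ × 567.5676 × 42 = $11918.92 thousand.

$11918.92 thousand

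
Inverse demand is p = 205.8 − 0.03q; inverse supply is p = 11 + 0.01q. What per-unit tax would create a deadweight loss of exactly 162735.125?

114.1

Competitive equilibrium: 205.8 − 0.03q = 11 + 0.01q → q* = 4870, p* = 59.7.
A tax t gives Δq = t/0.04 and wedge t, so DWL = t²/0.08.
t²/0.08 = 162735.125 → t² = 13018.81 → t = 114.1.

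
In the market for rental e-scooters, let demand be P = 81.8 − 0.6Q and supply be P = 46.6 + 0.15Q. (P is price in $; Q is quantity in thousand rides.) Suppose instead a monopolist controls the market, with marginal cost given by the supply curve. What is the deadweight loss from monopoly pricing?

$163.17 thousand

Competitive equilibrium: 81.8 − 0.6Q = 46.6 + 0.15Q → Q* = 46.93333, P* = 53.64.
Marginal revenue: MR = 81.8 − 1.2Q. Set MR = MC: 81.8 − 1.2Q = 46.6 + 0.15Q → Q_m = 26.07407.
Price P_m = 81.8 − 0.6·26.07407 = 66.15556; MC(Q_m) = 46.6 + 0.15·26.07407 = 50.51111.
Competitive Q* = 46.93333, so ΔQ = 20.85926; wedge = 66.15556 − 50.51111 = 15.64445.
Deadweight loss = ½ × 20.85926 × 15.64445 = $163.17 thousand.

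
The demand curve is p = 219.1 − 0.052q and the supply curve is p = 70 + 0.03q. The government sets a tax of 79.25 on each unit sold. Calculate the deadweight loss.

Competitive equilibrium: 219.1 − 0.052q = 70 + 0.03q → q* = 1818.2927, p* = 124.5488.
With the tax, the buyer price exceeds the seller price by 79.25: (219.1 − 0.052q) − (70 + 0.03q) = 79.25 → q' = 851.8293.
Δq = 1818.2927 − 851.8293 = 966.4634; the wedge equals the tax, 79.25.
The triangle = ½ × 966.4634 × 79.25 = 38296.11.

38296.11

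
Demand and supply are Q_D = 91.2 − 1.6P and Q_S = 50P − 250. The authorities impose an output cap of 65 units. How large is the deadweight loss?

In inverse form: demand P = 57 − 0.625Q, supply P = 5 + 0.02Q.
Competitive equilibrium: 57 − 0.625Q = 5 + 0.02Q → Q* = 80.6202, P* = 6.6124.
At Q = 65: demand price = 57 − 0.625·65 = 16.375; supply price = 5 + 0.02·65 = 6.3.
ΔQ = 80.6202 − 65 = 15.6202; wedge = 16.375 − 6.3 = 10.075.
Deadweight loss = ½ × 15.6202 × 10.075 = 78.69.

78.69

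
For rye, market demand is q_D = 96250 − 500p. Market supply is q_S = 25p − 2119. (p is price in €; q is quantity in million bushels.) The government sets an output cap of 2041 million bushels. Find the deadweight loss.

€5771.34 million

In inverse form: demand p = 192.5 − 0.002q, supply p = 84.76 + 0.04q.
Competitive equilibrium: 192.5 − 0.002q = 84.76 + 0.04q → q* = 2565.2381, p* = 187.3695.
At q = 2041: demand price = 192.5 − 0.002·2041 = 188.418; supply price = 84.76 + 0.04·2041 = 166.4.
Δq = 2565.2381 − 2041 = 524.2381; wedge = 188.418 − 166.4 = 22.018.
DWL = ½ × 524.2381 × 22.018 = €5771.34 million.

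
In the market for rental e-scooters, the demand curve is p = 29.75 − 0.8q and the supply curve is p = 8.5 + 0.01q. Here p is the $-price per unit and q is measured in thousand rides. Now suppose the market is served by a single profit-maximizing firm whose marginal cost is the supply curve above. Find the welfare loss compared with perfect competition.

Competitive equilibrium: 29.75 − 0.8q = 8.5 + 0.01q → q* = 26.2346, p* = 8.7623.
Marginal revenue: MR = 29.75 − 1.6q. Set MR = MC: 29.75 − 1.6q = 8.5 + 0.01q → q_m = 13.1988.
Price p_m = 29.75 − 0.8·13.1988 = 19.191; MC(q_m) = 8.5 + 0.01·13.1988 = 8.632.
Competitive q* = 26.2346, so Δq = 13.0358; wedge = 19.191 − 8.632 = 10.559.
DWL = ½ × 13.0358 × 10.559 = $68.82 thousand.

$68.82 thousand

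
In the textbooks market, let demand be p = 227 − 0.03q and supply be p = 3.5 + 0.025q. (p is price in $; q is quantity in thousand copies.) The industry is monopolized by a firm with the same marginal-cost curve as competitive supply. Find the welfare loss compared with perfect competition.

$56567.51 thousand

Competitive equilibrium: 227 − 0.03q = 3.5 + 0.025q → q* = 4063.63636, p* = 105.09091.
Marginal revenue: MR = 227 − 0.06q. Set MR = MC: 227 − 0.06q = 3.5 + 0.025q → q_m = 2629.41176.
Price p_m = 227 − 0.03·2629.41176 = 148.11765; MC(q_m) = 3.5 + 0.025·2629.41176 = 69.23529.
Competitive q* = 4063.63636, so Δq = 1434.2246; wedge = 148.11765 − 69.23529 = 78.88236.
The triangle = ½ × 1434.2246 × 78.88236 = $56567.51 thousand.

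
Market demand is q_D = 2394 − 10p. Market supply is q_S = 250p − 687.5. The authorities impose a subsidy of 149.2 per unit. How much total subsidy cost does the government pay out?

553546.35

In inverse form: demand p = 239.4 − 0.1q, supply p = 2.75 + 0.004q.
Competitive equilibrium: 239.4 − 0.1q = 2.75 + 0.004q → q* = 2275.4808, p* = 11.8519.
The subsidy lowers effective supply by 149.2: p = 0.004q − 146.45.
New quantity: 239.4 − 0.1q = 0.004q − 146.45 → q' = 3710.0962.
Total subsidy cost = 149.2 × 3710.0962 = 553546.35.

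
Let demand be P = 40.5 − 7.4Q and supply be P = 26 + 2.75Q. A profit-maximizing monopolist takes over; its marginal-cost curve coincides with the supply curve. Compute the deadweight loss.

Competitive equilibrium: 40.5 − 7.4Q = 26 + 2.75Q → Q* = 1.4286, P* = 29.9286.
Marginal revenue: MR = 40.5 − 14.8Q. Set MR = MC: 40.5 − 14.8Q = 26 + 2.75Q → Q_m = 0.8262.
Price P_m = 40.5 − 7.4·0.8262 = 34.3861; MC(Q_m) = 26 + 2.75·0.8262 = 28.2721.
Competitive Q* = 1.4286, so ΔQ = 0.6024; wedge = 34.3861 − 28.2721 = 6.114.
The triangle = ½ × 0.6024 × 6.114 = 1.84.

1.84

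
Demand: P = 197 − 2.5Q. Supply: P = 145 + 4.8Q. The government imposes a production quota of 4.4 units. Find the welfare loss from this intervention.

27.07

Competitive equilibrium: 197 − 2.5Q = 145 + 4.8Q → Q* = 7.1233, P* = 179.1918.
At Q = 4.4: demand price = 197 − 2.5·4.4 = 186; supply price = 145 + 4.8·4.4 = 166.12.
ΔQ = 7.1233 − 4.4 = 2.7233; wedge = 186 − 166.12 = 19.88.
Welfare loss = ½ × 2.7233 × 19.88 = 27.07.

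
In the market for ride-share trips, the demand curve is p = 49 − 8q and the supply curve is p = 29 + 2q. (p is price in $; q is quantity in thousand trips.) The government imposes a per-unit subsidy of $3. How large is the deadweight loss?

$0.45 thousand

Competitive equilibrium: 49 − 8q = 29 + 2q → q* = 2, p* = 33.
The subsidy lowers effective supply by 3: p = 26 + 2q.
New quantity: 49 − 8q = 26 + 2q → q' = 2.3.
Overproduction Δq = 2.3 − 2 = 0.3; wedge = subsidy = 3.
Welfare loss = ½ × 0.3 × 3 = $0.45 thousand.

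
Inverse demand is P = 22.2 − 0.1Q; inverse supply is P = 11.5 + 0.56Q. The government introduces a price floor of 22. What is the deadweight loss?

66.65

Competitive equilibrium: 22.2 − 0.1Q = 11.5 + 0.56Q → Q* = 16.2121, P* = 20.5788.
At the floor P = 22, quantity demanded = (22.2 − 22)/0.1 = 2.
Sellers' marginal cost at Q' = 2: 11.5 + 0.56·2 = 12.62.
ΔQ = 16.2121 − 2 = 14.2121; wedge = 22 − 12.62 = 9.38.
The triangle = ½ × 14.2121 × 9.38 = 66.65.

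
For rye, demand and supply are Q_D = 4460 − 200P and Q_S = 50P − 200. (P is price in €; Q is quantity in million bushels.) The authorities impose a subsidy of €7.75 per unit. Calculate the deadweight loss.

€1201.25 million

In inverse form: demand P = 22.3 − 0.005Q, supply P = 4 + 0.02Q.
Competitive equilibrium: 22.3 − 0.005Q = 4 + 0.02Q → Q* = 732, P* = 18.64.
The subsidy lowers effective supply by 7.75: P = 0.02Q − 3.75.
New quantity: 22.3 − 0.005Q = 0.02Q − 3.75 → Q' = 1042.
Overproduction ΔQ = 1042 − 732 = 310; wedge = subsidy = 7.75.
Welfare loss = ½ × 310 × 7.75 = €1201.25 million.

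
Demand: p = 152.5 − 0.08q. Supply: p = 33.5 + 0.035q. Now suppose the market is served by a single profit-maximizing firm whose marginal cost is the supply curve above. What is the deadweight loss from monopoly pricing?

Competitive equilibrium: 152.5 − 0.08q = 33.5 + 0.035q → q* = 1034.7826, p* = 69.7174.
Marginal revenue: MR = 152.5 − 0.16q. Set MR = MC: 152.5 − 0.16q = 33.5 + 0.035q → q_m = 610.2564.
Price p_m = 152.5 − 0.08·610.2564 = 103.6795; MC(q_m) = 33.5 + 0.035·610.2564 = 54.859.
Competitive q* = 1034.7826, so Δq = 424.5262; wedge = 103.6795 − 54.859 = 48.8205.
DWL = ½ × 424.5262 × 48.8205 = 10362.79.

10362.79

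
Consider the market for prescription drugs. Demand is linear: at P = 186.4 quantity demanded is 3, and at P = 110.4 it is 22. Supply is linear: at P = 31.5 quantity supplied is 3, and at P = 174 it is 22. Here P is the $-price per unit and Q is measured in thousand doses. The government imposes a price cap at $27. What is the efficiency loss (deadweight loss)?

$1138.23 thousand

Demand slope = (110.4 − 186.4)/(22 − 3) = −4, so P = 198.4 − 4Q.
Supply slope = (174 − 31.5)/(22 − 3) = 7.5, so P = 9 + 7.5Q.
Competitive equilibrium: 198.4 − 4Q = 9 + 7.5Q → Q* = 16.4696, P* = 132.5217.
At the ceiling P = 27, quantity supplied = (27 − 9)/7.5 = 2.4.
Willingness to pay at Q' = 2.4: 198.4 − 4·2.4 = 188.8.
ΔQ = 16.4696 − 2.4 = 14.0696; wedge = 188.8 − 27 = 161.8.
The triangle = ½ × 14.0696 × 161.8 = $1138.23 thousand.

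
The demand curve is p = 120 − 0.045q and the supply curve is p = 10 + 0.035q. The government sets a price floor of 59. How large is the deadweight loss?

15.12

Competitive equilibrium: 120 − 0.045q = 10 + 0.035q → q* = 1375, p* = 58.125.
At the floor p = 59, quantity demanded = (120 − 59)/0.045 = 1355.5556.
Sellers' marginal cost at q' = 1355.5556: 10 + 0.035·1355.5556 = 57.4444.
Δq = 1375 − 1355.5556 = 19.4444; wedge = 59 − 57.4444 = 1.5556.
Deadweight loss = ½ × 19.4444 × 1.5556 = 15.12.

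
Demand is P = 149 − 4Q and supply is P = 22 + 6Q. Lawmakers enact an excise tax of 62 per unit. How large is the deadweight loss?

192.20

Competitive equilibrium: 149 − 4Q = 22 + 6Q → Q* = 12.7, P* = 98.2.
With the tax, the buyer price exceeds the seller price by 62: (149 − 4Q) − (22 + 6Q) = 62 → Q' = 6.5.
ΔQ = 12.7 − 6.5 = 6.2; the wedge equals the tax, 62.
Welfare loss = ½ × 6.2 × 62 = 192.20.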